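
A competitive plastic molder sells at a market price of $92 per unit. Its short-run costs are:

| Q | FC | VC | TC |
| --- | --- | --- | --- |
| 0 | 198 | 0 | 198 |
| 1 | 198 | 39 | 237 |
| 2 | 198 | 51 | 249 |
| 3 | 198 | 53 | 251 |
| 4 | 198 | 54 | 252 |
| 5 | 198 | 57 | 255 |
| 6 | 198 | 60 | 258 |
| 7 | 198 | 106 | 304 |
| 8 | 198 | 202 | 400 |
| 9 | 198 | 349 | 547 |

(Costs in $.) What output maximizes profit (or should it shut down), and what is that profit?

Q = 7; profit = $340

Compute π = P·Q − TC at each output: Q=0: -198; Q=1: -145; Q=2: -65; Q=3: 25; Q=4: 116; Q=5: 205; Q=6: 294; Q=7: 340; Q=8: 336; Q=9: 281.
Profit is maximized at Q = 7. AVC there is 106/7 = $15.14 ≤ P, so producing beats shutting down (which would give -$198).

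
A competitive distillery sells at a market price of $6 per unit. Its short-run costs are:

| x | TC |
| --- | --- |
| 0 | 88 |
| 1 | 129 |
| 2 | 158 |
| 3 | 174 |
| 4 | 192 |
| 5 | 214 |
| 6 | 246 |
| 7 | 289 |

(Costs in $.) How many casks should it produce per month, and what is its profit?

x = 0 (shut down); profit = -$88

Profit at each row (π = 6x − TC): x=0: -88; x=1: -123; x=2: -146; x=3: -156; x=4: -168; x=5: -184; x=6: -210; x=7: -247.
Profit is highest at x = 0. Equivalently, the lowest AVC in the table is 126/5 ≈ $25.20 at x = 5, and P = $6 falls below it — price never covers variable cost, so the firm shuts down and loses only its fixed cost.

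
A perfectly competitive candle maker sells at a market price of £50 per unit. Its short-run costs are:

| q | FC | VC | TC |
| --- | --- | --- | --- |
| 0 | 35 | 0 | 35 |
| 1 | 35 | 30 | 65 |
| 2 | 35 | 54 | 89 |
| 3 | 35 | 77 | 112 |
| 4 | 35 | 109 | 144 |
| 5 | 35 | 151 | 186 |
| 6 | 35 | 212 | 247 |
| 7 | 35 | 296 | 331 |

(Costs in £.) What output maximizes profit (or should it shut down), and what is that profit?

Tabulate TR − TC: q=0: -35; q=1: -15; q=2: 11; q=3: 38; q=4: 56; q=5: 64; q=6: 53; q=7: 19.
Profit is maximized at q = 5. AVC there is 151/5 = £30.20 ≤ P, so producing beats shutting down (which would give -£35).

q = 5; profit = £64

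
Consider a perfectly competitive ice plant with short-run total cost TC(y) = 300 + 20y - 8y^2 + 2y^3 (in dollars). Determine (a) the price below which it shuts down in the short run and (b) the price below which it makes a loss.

Shutdown price = $12; break-even price = $90

Shutdown price = min AVC. AVC = 20 - 8y + 2y^2, with vertex at y = 2 and minimum $12.
ATC = 300/y + 20 - 8y + 2y^2. Setting dATC/dy = −300/y^2 − 8 + 4y = 0 gives y = 5 (since 4·5^3 − 8·5^2 = 300).
min ATC = 300/5 + 20 − 8·5 + 2·5^2 = $90. That is the break-even price.
For $12 ≤ P < $90 the firm produces at a loss; below $12 it shuts down.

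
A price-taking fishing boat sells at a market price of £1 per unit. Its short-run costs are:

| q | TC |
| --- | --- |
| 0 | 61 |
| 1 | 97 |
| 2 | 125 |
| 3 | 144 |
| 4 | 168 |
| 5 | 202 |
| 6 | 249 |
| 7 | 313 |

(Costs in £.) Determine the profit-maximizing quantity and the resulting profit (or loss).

Profit at each row (π = 1q − TC): q=0: -61; q=1: -96; q=2: -123; q=3: -141; q=4: -164; q=5: -197; q=6: -243; q=7: -306.
Profit is highest at q = 0. Equivalently, the lowest AVC in the table is 107/4 ≈ £26.75 at q = 4, and P = £1 falls below it — price never covers variable cost, so the firm shuts down and loses only its fixed cost.

q = 0 (shut down); profit = -£61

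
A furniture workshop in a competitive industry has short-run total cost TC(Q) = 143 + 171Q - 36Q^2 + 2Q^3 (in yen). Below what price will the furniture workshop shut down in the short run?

¥9 per unit

Short-run supply begins at min AVC. From VC = 171Q - 36Q^2 + 2Q^3, AVC = 171 - 36Q + 2Q^2.
dAVC/dQ = -36 + 4Q = 0 gives Q = 9. min AVC = 171 - 36·9 + 2·9^2 = 9.
The firm shuts down for any P below ¥9.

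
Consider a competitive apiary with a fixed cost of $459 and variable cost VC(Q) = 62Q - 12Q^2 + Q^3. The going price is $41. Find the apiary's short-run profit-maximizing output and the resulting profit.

AVC = 62 - 12Q + Q^2; min AVC = $26 at Q = 6. Since P = $41 ≥ min AVC, the firm produces.
With MC = 62 - 24Q + 3Q^2, P = MC on the upward-sloping part at Q* = 7.
TR = 41·7 = 287. TC = 459 + 189 = 648. Profit = 287 − 648 = -$361.
Shutting down would mean losing the fixed cost of $459, so operating at a loss of $361 is better by $98.

Profit = -$361 at Q = 7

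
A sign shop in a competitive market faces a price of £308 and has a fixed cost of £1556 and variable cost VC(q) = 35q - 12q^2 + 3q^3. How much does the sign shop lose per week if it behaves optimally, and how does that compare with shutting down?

AVC = 35 - 12q + 3q^2 has its minimum £23 at q = 2; price £308 clears that bar, so the firm operates.
With MC = 35 - 24q + 9q^2, P = MC on the upward-sloping part at q* = 7.
TR = 308·7 = 2156. TC = 1556 + 686 = 2242. Profit = 2156 − 2242 = -£86.
Shutting down would mean losing the fixed cost of £1556, so operating at a loss of £86 is better by £1470.

Profit = -£86 at q = 7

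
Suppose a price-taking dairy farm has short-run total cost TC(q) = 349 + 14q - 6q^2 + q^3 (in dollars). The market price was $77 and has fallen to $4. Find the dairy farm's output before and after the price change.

Output falls from 7 to 0 (the firm shuts down)

AVC = 14 - 6q + q^2, minimized at q = 3 where min AVC = $5. MC = 14 - 12q + 3q^2.
At P = $77 ≥ min AVC, set P = MC on the rising branch: q = 7.
At P = $4 < min AVC = $5, price no longer covers variable cost at any output, so the firm shuts down: q = 0.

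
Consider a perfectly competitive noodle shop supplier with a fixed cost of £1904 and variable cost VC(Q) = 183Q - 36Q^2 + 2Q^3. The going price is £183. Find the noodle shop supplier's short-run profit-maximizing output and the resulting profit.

AVC = 183 - 36Q + 2Q^2; min AVC = £21 at Q = 9. Since P = £183 ≥ min AVC, the firm produces.
MC = 183 - 72Q + 6Q^2. Setting P = MC and taking the root on the rising branch gives Q* = 12.
TR = 183·12 = 2196. TC = 1904 + 468 = 2372. Profit = 2196 − 2372 = -£176.
By producing, the firm covers all variable cost plus £1728 of fixed cost; shutting down would lose the full £1904.

Profit = -£176 at Q = 12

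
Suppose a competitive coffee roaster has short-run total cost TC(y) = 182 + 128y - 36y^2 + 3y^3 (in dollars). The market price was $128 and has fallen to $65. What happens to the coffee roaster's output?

AVC = 128 - 36y + 3y^2, minimized at y = 6 where min AVC = $20. MC = 128 - 72y + 9y^2.
At P = $128 ≥ min AVC, set P = MC on the rising branch: y = 8.
At P = $65 ≥ min AVC, set P = MC: y = 7. The firm stays open but cuts output.

Output falls from 8 to 7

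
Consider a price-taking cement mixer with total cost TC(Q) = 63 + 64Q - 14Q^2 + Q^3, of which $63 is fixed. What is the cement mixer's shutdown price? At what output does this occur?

The shutdown price is the minimum of AVC. VC = 64Q - 14Q^2 + Q^3, so AVC = 64 - 14Q + Q^2.
dAVC/dQ = -14 + 2Q = 0 gives Q = 7. min AVC = 64 - 14·7 + 7^2 = 15.
The firm shuts down for any P below $15.

$15 per unit, at Q = 7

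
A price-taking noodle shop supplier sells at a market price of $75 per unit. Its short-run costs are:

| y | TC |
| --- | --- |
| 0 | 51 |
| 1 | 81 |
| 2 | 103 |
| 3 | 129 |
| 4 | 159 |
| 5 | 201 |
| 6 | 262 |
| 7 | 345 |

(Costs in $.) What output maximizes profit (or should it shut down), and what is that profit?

Tabulate TR − TC: y=0: -51; y=1: -6; y=2: 47; y=3: 96; y=4: 141; y=5: 174; y=6: 188; y=7: 180.
Profit is maximized at y = 6. AVC there is 211/6 = $35.17 ≤ P, so producing beats shutting down (which would give -$51).

y = 6; profit = $188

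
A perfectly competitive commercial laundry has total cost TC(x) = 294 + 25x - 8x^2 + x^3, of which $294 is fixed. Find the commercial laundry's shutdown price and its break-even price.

Shutdown price = min AVC. AVC = 25 - 8x + x^2, with vertex at x = 4 and minimum $9.
ATC = 294/x + 25 - 8x + x^2. Setting dATC/dx = −294/x^2 − 8 + 2x = 0 gives x = 7 (since 2·7^3 − 8·7^2 = 294).
min ATC = 294/7 + 25 − 8·7 + 7^2 = $60. That is the break-even price.
Between these two prices the firm operates at a loss; above $60 it earns a profit.

Shutdown price = $9; break-even price = $60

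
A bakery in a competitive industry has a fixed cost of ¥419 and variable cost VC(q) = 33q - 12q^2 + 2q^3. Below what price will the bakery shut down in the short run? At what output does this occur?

The shutdown price is the minimum of AVC. VC = 33q - 12q^2 + 2q^3, so AVC = 33 - 12q + 2q^2.
dAVC/dq = -12 + 4q = 0 gives q = 3. min AVC = 33 - 12·3 + 2·3^2 = 15.
So the shutdown price is ¥15.

¥15 per unit, at q = 3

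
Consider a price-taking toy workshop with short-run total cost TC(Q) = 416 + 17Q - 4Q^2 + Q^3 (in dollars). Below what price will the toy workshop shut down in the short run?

$13 per unit

Short-run supply begins at min AVC. From VC = 17Q - 4Q^2 + Q^3, AVC = 17 - 4Q + Q^2.
dAVC/dQ = -4 + 2Q = 0 gives Q = 2. min AVC = 17 - 4·2 + 2^2 = 13.
For P < $13 the firm produces nothing.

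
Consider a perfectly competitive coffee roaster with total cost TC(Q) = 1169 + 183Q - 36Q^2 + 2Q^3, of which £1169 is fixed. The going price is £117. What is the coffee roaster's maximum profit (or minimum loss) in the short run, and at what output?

AVC = 183 - 36Q + 2Q^2 has its minimum £21 at Q = 9; price £117 clears that bar, so the firm operates.
MC = 183 - 72Q + 6Q^2. Setting P = MC and taking the root on the rising branch gives Q* = 11.
TR = 117·11 = 1287. TC = 1169 + 319 = 1488. Profit = 1287 − 1488 = -£201.
By producing, the firm covers all variable cost plus £968 of fixed cost; shutting down would lose the full £1169.

Profit = -£201 at Q = 11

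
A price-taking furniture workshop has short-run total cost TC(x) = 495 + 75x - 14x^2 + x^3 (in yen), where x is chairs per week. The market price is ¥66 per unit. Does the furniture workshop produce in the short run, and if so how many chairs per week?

Produce at x = 9

Variable cost is VC = 75x - 14x^2 + x^3, so AVC = VC/x = 75 - 14x + x^2 and MC = dTC/dx = 75 - 28x + 3x^2.
The AVC parabola has its vertex at x = 14/2 = 7, where AVC = 75 - 14·7 + 7^2 = ¥26.
Since P = ¥66 ≥ min AVC = ¥26, price covers variable cost and the firm should produce.
P = MC gives 9 - 28x + 3x^2 = 0, with roots 1/3 and 9. Take the larger (rising MC): x* = 9.
Check: AVC at x = 9 is ¥30 ≤ P, so revenue covers variable cost.
Profit = P·x − TC = 66·9 − 765 = -¥171, a loss, but smaller than the ¥495 fixed cost the firm would lose by shutting down.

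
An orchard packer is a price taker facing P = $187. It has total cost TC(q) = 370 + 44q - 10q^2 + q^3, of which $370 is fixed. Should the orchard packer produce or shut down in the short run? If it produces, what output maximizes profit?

Variable cost is VC = 44q - 10q^2 + q^3, so AVC = VC/q = 44 - 10q + q^2 and MC = dTC/dq = 44 - 20q + 3q^2.
AVC hits its minimum where MC = AVC, at q = 5, giving min AVC = 44 - 10·5 + 5^2 = $19.
Because $187 ≥ $19, revenue can cover variable cost; the firm operates.
P = MC gives -143 - 20q + 3q^2 = 0, with roots -13/3 and 11. Take the larger (rising MC): q* = 11.
Check: AVC at q = 11 is $55 ≤ P, so revenue covers variable cost.
Profit = P·q − TC = 187·11 − 975 = $1082.

Produce at q = 11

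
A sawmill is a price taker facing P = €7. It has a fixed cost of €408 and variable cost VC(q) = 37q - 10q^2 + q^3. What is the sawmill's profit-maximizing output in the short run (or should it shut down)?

Variable cost is VC = 37q - 10q^2 + q^3, so AVC = VC/q = 37 - 10q + q^2 and MC = dTC/dq = 37 - 20q + 3q^2.
The AVC parabola has its vertex at q = 10/2 = 5, where AVC = 37 - 10·5 + 5^2 = €12.
Since P = €7 < min AVC = €12, price fails to cover variable cost at any output.
Shutting down limits the loss to fixed cost, €408.

Shut down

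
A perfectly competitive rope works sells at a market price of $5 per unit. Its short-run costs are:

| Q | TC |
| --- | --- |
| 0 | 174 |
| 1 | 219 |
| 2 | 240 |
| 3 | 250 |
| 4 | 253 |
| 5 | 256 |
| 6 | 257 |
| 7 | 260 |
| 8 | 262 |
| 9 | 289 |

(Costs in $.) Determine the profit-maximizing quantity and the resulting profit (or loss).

Q = 0 (shut down); profit = -$174

Compute π = P·Q − TC at each output: Q=0: -174; Q=1: -214; Q=2: -230; Q=3: -235; Q=4: -233; Q=5: -231; Q=6: -227; Q=7: -225; Q=8: -222; Q=9: -244.
Profit is highest at Q = 0. Equivalently, the lowest AVC in the table is 88/8 ≈ $11 at Q = 8, and P = $5 falls below it — price never covers variable cost, so the firm shuts down and loses only its fixed cost.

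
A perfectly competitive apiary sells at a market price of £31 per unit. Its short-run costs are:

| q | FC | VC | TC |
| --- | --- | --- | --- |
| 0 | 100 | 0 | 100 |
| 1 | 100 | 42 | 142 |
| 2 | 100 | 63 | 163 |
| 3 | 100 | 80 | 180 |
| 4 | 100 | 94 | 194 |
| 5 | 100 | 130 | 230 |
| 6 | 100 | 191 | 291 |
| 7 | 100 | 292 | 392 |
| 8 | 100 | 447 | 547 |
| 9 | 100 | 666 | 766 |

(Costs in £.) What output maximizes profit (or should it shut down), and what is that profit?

q = 4; profit = -£70

Tabulate TR − TC: q=0: -100; q=1: -111; q=2: -101; q=3: -87; q=4: -70; q=5: -75; q=6: -105; q=7: -175; q=8: -299; q=9: -487.
Profit is maximized at q = 4. AVC there is 94/4 = £23.50 ≤ P, so producing beats shutting down (which would give -£100).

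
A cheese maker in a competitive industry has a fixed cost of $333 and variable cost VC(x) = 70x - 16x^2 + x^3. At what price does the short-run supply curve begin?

Short-run supply begins at min AVC. From VC = 70x - 16x^2 + x^3, AVC = 70 - 16x + x^2.
At the minimum of AVC, MC = AVC. MC = 70 - 32x + 3x^2; setting MC = AVC gives 2x^2 - 16x = 0, so x = 8. min AVC = 6.
For P < $6 the firm produces nothing.

$6 per unit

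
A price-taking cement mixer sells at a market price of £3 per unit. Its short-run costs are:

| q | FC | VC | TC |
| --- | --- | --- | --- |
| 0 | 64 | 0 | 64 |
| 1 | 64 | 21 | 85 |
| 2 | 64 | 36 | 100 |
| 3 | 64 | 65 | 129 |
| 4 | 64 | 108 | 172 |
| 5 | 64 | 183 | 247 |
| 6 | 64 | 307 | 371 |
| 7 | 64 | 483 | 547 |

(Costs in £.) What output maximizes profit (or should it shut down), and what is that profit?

Profit at each row (π = 3q − TC): q=0: -64; q=1: -82; q=2: -94; q=3: -120; q=4: -160; q=5: -232; q=6: -353; q=7: -526.
Profit is highest at q = 0. Equivalently, the lowest AVC in the table is 36/2 ≈ £18 at q = 2, and P = £3 falls below it — price never covers variable cost, so the firm shuts down and loses only its fixed cost.

q = 0 (shut down); profit = -£64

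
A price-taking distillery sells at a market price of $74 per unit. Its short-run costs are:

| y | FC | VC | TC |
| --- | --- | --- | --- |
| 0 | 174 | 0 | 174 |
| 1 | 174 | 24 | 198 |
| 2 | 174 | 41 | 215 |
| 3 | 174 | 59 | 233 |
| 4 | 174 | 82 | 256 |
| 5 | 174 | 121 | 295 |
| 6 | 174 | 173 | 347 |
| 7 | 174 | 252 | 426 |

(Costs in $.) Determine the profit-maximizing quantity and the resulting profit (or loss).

y = 6; profit = $97

Profit at each row (π = 74y − TC): y=0: -174; y=1: -124; y=2: -67; y=3: -11; y=4: 40; y=5: 75; y=6: 97; y=7: 92.
Profit is maximized at y = 6. AVC there is 173/6 = $28.83 ≤ P, so producing beats shutting down (which would give -$174).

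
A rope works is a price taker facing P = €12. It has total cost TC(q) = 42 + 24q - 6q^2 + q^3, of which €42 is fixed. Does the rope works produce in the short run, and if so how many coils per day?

Variable cost is VC = 24q - 6q^2 + q^3, so AVC = VC/q = 24 - 6q + q^2 and MC = dTC/dq = 24 - 12q + 3q^2.
AVC hits its minimum where MC = AVC, at q = 3, giving min AVC = 24 - 6·3 + 3^2 = €15.
P = €12 lies below min AVC = €15; no output level covers variable cost.
Best response: produce nothing and absorb the €42 fixed cost.

Shut down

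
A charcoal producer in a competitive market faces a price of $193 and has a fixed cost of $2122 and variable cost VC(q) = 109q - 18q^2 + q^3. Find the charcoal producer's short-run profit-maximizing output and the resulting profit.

Profit = -$162 at q = 14

AVC = 109 - 18q + q^2 has its minimum $28 at q = 9; price $193 clears that bar, so the firm operates.
MC = 109 - 36q + 3q^2. Setting P = MC and taking the root on the rising branch gives q* = 14.
TR = 193·14 = 2702. TC = 2122 + 742 = 2864. Profit = 2702 − 2864 = -$162.
Shutting down would mean losing the fixed cost of $2122, so operating at a loss of $162 is better by $1960.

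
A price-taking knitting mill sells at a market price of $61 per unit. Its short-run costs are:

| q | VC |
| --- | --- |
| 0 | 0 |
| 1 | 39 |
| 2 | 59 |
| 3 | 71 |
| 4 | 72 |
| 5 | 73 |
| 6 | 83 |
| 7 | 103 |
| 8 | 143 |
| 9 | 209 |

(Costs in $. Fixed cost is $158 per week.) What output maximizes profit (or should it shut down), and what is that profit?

Profit at each row (π = 61q − TC): q=0: -158; q=1: -136; q=2: -95; q=3: -46; q=4: 14; q=5: 74; q=6: 125; q=7: 166; q=8: 187; q=9: 182.
Profit is maximized at q = 8. AVC there is 143/8 = $17.88 ≤ P, so producing beats shutting down (which would give -$158).

q = 8; profit = $187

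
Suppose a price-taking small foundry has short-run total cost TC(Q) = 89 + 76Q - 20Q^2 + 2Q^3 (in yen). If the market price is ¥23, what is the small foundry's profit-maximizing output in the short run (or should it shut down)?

Strip out fixed cost: VC = 76Q - 20Q^2 + 2Q^3. Then AVC = 76 - 20Q + 2Q^2 and MC = 76 - 40Q + 6Q^2.
The AVC parabola has its vertex at Q = 20/4 = 5, where AVC = 76 - 20·5 + 2·5^2 = ¥26.
P = ¥23 lies below min AVC = ¥26; no output level covers variable cost.
The firm minimizes its loss by shutting down and losing only its fixed cost of ¥89.

Shut down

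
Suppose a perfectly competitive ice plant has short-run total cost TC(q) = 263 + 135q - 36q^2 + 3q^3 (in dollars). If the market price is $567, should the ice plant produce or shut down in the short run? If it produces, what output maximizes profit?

Produce at q = 12

From TC, MC = TC'(q) = 135 - 72q + 9q^2 and AVC = VC/q = 135 - 36q + 3q^2.
AVC is minimized where dAVC/dq = -36 + 6q = 0, at q = 6; min AVC = 135 - 36·6 + 3·6^2 = $27.
Because $567 ≥ $27, revenue can cover variable cost; the firm operates.
Set P = MC: 567 = 135 - 72q + 9q^2 → -432 - 72q + 9q^2 = 0. The roots are q = -4 and q = 12; the profit-maximizing output is on the rising part of MC, so q* = 12.
Check: AVC at q = 12 is $135 ≤ P, so revenue covers variable cost.
Profit = P·q − TC = 567·12 − 1883 = $4921.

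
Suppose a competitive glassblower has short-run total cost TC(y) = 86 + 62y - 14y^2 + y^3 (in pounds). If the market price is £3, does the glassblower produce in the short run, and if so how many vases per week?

Variable cost is VC = 62y - 14y^2 + y^3, so AVC = VC/y = 62 - 14y + y^2 and MC = dTC/dy = 62 - 28y + 3y^2.
AVC is minimized where dAVC/dy = -14 + 2y = 0, at y = 7; min AVC = 62 - 14·7 + 7^2 = £13.
P = £3 lies below min AVC = £13; no output level covers variable cost.
Shutting down limits the loss to fixed cost, £86.

Shut down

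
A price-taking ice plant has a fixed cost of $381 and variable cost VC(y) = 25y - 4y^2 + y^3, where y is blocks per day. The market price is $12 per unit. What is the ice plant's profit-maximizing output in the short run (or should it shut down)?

From TC, MC = TC'(y) = 25 - 8y + 3y^2 and AVC = VC/y = 25 - 4y + y^2.
AVC is minimized where dAVC/dy = -4 + 2y = 0, at y = 2; min AVC = 25 - 4·2 + 2^2 = $21.
With P < min AVC ($12 < $21), every unit sold adds to the loss.
Best response: produce nothing and absorb the $381 fixed cost.

Shut down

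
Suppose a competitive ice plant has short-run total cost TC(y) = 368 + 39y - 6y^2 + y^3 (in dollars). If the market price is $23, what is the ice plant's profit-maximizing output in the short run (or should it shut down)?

Variable cost is VC = 39y - 6y^2 + y^3, so AVC = VC/y = 39 - 6y + y^2 and MC = dTC/dy = 39 - 12y + 3y^2.
AVC is minimized where dAVC/dy = -6 + 2y = 0, at y = 3; min AVC = 39 - 6·3 + 3^2 = $30.
P = $23 lies below min AVC = $30; no output level covers variable cost.
Shutting down limits the loss to fixed cost, $368.

Shut down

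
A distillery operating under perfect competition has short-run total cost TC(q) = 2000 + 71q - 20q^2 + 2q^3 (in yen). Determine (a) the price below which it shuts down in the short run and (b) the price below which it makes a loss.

Shutdown price = ¥21; break-even price = ¥271

Shutdown price = min AVC. AVC = 71 - 20q + 2q^2, with vertex at q = 5 and minimum ¥21.
ATC = 2000/q + 71 - 20q + 2q^2. Setting dATC/dq = −2000/q^2 − 20 + 4q = 0 gives q = 10 (since 4·10^3 − 20·10^2 = 2000).
min ATC = 2000/10 + 71 − 20·10 + 2·10^2 = ¥271. That is the break-even price.
Between these two prices the firm operates at a loss; above ¥271 it earns a profit.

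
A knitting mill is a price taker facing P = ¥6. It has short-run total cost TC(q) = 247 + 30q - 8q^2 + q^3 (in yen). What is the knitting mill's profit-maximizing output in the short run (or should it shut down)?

From TC, MC = TC'(q) = 30 - 16q + 3q^2 and AVC = VC/q = 30 - 8q + q^2.
AVC hits its minimum where MC = AVC, at q = 4, giving min AVC = 30 - 8·4 + 4^2 = ¥14.
With P < min AVC (¥6 < ¥14), every unit sold adds to the loss.
Shutting down limits the loss to fixed cost, ¥247.

Shut down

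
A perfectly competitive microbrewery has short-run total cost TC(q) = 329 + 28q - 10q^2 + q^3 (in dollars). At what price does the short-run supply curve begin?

The shutdown price is the minimum of AVC. VC = 28q - 10q^2 + q^3, so AVC = 28 - 10q + q^2.
dAVC/dq = -10 + 2q = 0 gives q = 5. min AVC = 28 - 10·5 + 5^2 = 3.
The firm shuts down for any P below $3.

$3 per unit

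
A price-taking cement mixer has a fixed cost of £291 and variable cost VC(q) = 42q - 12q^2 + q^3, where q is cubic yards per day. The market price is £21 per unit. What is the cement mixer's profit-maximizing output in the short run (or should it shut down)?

Produce at q = 7

Strip out fixed cost: VC = 42q - 12q^2 + q^3. Then AVC = 42 - 12q + q^2 and MC = 42 - 24q + 3q^2.
AVC hits its minimum where MC = AVC, at q = 6, giving min AVC = 42 - 12·6 + 6^2 = £6.
P = £21 exceeds min AVC = £6, so the firm stays open.
Solving P = MC: 21 - 24q + 3q^2 = 0 ⇒ q = 1 or 7. On the upward-sloping branch, q* = 7.
Check: AVC at q = 7 is £7 ≤ P, so revenue covers variable cost.
Profit = P·q − TC = 21·7 − 340 = -£193, a loss, but smaller than the £291 fixed cost the firm would lose by shutting down.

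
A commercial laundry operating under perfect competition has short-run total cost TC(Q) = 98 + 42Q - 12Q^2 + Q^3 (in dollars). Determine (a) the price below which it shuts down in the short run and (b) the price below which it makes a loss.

Shutdown price = min AVC. AVC = 42 - 12Q + Q^2, with vertex at Q = 6 and minimum $6.
ATC = 98/Q + 42 - 12Q + Q^2. Setting dATC/dQ = −98/Q^2 − 12 + 2Q = 0 gives Q = 7 (since 2·7^3 − 12·7^2 = 98).
min ATC = 98/7 + 42 − 12·7 + 7^2 = $21. That is the break-even price.
For $6 ≤ P < $21 the firm produces at a loss; below $6 it shuts down.

Shutdown price = $6; break-even price = $21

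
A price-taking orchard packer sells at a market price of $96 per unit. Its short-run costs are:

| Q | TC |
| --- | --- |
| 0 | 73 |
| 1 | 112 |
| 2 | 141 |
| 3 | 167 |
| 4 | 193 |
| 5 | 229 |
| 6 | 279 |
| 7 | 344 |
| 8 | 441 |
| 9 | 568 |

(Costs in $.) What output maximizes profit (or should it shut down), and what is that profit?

Q = 7; profit = $328

Profit at each row (π = 96Q − TC): Q=0: -73; Q=1: -16; Q=2: 51; Q=3: 121; Q=4: 191; Q=5: 251; Q=6: 297; Q=7: 328; Q=8: 327; Q=9: 296.
Profit is maximized at Q = 7. AVC there is 271/7 = $38.71 ≤ P, so producing beats shutting down (which would give -$73).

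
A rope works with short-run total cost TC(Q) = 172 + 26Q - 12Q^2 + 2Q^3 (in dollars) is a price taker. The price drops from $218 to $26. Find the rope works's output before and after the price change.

Output falls from 8 to 4

MC = 26 - 24Q + 6Q^2; the shutdown threshold is min AVC = $8 (at Q = 3).
With P = $218 above the shutdown price, P = MC gives Q = 8.
At P = $26 ≥ min AVC, set P = MC: Q = 4. The firm stays open but cuts output.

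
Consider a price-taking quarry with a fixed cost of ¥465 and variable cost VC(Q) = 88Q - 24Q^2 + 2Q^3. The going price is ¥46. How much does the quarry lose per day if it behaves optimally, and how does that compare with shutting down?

Profit = -¥269 at Q = 7

AVC = 88 - 24Q + 2Q^2 has its minimum ¥16 at Q = 6; price ¥46 clears that bar, so the firm operates.
MC = 88 - 48Q + 6Q^2. Setting P = MC and taking the root on the rising branch gives Q* = 7.
TR = 46·7 = 322. TC = 465 + 126 = 591. Profit = 322 − 591 = -¥269.
That loss of ¥269 beats the ¥465 the firm would lose by shutting down; producing recovers ¥196 of fixed cost.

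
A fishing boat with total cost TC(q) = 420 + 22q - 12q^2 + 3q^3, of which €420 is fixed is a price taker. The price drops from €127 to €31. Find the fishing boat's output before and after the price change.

MC = 22 - 24q + 9q^2; the shutdown threshold is min AVC = €10 (at q = 2).
With P = €127 above the shutdown price, P = MC gives q = 5.
At P = €31 ≥ min AVC, set P = MC: q = 3. The firm stays open but cuts output.

Output falls from 5 to 3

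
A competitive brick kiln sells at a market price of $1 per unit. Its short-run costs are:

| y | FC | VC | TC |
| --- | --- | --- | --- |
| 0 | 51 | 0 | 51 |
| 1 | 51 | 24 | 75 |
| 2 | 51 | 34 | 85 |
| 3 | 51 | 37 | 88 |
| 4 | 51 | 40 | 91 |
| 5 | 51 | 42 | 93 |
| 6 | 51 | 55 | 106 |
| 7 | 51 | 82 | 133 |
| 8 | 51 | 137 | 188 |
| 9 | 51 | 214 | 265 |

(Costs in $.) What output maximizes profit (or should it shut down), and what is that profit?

y = 0 (shut down); profit = -$51

Compute π = P·y − TC at each output: y=0: -51; y=1: -74; y=2: -83; y=3: -85; y=4: -87; y=5: -88; y=6: -100; y=7: -126; y=8: -180; y=9: -256.
Profit is highest at y = 0. Equivalently, the lowest AVC in the table is 42/5 ≈ $8.40 at y = 5, and P = $1 falls below it — price never covers variable cost, so the firm shuts down and loses only its fixed cost.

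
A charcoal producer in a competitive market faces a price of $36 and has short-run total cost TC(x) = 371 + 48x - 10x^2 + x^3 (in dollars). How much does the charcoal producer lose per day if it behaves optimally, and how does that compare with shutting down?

Profit = -$299 at x = 6

AVC = 48 - 10x + x^2; min AVC = $23 at x = 5. Since P = $36 ≥ min AVC, the firm produces.
MC = 48 - 20x + 3x^2. Setting P = MC and taking the root on the rising branch gives x* = 6.
TR = 36·6 = 216. TC = 371 + 144 = 515. Profit = 216 − 515 = -$299.
By producing, the firm covers all variable cost plus $72 of fixed cost; shutting down would lose the full $371.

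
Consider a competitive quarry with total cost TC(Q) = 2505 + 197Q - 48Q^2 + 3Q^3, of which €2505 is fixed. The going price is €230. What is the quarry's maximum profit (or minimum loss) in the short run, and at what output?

Profit = -€327 at Q = 11

AVC = 197 - 48Q + 3Q^2; min AVC = €5 at Q = 8. Since P = €230 ≥ min AVC, the firm produces.
With MC = 197 - 96Q + 9Q^2, P = MC on the upward-sloping part at Q* = 11.
TR = 230·11 = 2530. TC = 2505 + 352 = 2857. Profit = 2530 − 2857 = -€327.
That loss of €327 beats the €2505 the firm would lose by shutting down; producing recovers €2178 of fixed cost.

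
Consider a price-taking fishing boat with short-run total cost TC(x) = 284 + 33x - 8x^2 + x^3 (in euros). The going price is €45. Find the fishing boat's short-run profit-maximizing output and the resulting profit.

Profit = -€140 at x = 6

AVC = 33 - 8x + x^2; min AVC = €17 at x = 4. Since P = €45 ≥ min AVC, the firm produces.
With MC = 33 - 16x + 3x^2, P = MC on the upward-sloping part at x* = 6.
TR = 45·6 = 270. TC = 284 + 126 = 410. Profit = 270 − 410 = -€140.
By producing, the firm covers all variable cost plus €144 of fixed cost; shutting down would lose the full €284.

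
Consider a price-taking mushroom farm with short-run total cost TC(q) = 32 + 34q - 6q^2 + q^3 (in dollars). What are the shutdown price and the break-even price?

AVC = 34 - 6q + q^2; minimized at q = 3, giving min AVC = $25. That is the shutdown price.
ATC = 32/q + 34 - 6q + q^2. Setting dATC/dq = −32/q^2 − 6 + 2q = 0 gives q = 4 (since 2·4^3 − 6·4^2 = 32).
min ATC = 32/4 + 34 − 6·4 + 4^2 = $34. That is the break-even price.
For $25 ≤ P < $34 the firm produces at a loss; below $25 it shuts down.

Shutdown price = $25; break-even price = $34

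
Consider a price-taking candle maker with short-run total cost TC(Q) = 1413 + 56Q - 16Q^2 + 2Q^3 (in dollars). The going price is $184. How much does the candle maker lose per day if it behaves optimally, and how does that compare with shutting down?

Profit = -$389 at Q = 8

AVC = 56 - 16Q + 2Q^2 has its minimum $24 at Q = 4; price $184 clears that bar, so the firm operates.
With MC = 56 - 32Q + 6Q^2, P = MC on the upward-sloping part at Q* = 8.
TR = 184·8 = 1472. TC = 1413 + 448 = 1861. Profit = 1472 − 1861 = -$389.
Shutting down would mean losing the fixed cost of $1413, so operating at a loss of $389 is better by $1024.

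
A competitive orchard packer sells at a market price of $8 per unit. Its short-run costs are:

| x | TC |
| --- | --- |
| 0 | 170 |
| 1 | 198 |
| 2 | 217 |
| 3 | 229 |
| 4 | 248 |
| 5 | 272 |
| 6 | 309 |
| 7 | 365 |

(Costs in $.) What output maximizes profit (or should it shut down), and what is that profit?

x = 0 (shut down); profit = -$170

Compute π = P·x − TC at each output: x=0: -170; x=1: -190; x=2: -201; x=3: -205; x=4: -216; x=5: -232; x=6: -261; x=7: -309.
Profit is highest at x = 0. Equivalently, the lowest AVC in the table is 78/4 ≈ $19.50 at x = 4, and P = $8 falls below it — price never covers variable cost, so the firm shuts down and loses only its fixed cost.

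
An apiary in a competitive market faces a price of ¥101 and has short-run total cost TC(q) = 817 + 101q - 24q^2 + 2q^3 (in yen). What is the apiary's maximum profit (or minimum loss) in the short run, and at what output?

Profit = -¥305 at q = 8

AVC = 101 - 24q + 2q^2 has its minimum ¥29 at q = 6; price ¥101 clears that bar, so the firm operates.
With MC = 101 - 48q + 6q^2, P = MC on the upward-sloping part at q* = 8.
TR = 101·8 = 808. TC = 817 + 296 = 1113. Profit = 808 − 1113 = -¥305.
That loss of ¥305 beats the ¥817 the firm would lose by shutting down; producing recovers ¥512 of fixed cost.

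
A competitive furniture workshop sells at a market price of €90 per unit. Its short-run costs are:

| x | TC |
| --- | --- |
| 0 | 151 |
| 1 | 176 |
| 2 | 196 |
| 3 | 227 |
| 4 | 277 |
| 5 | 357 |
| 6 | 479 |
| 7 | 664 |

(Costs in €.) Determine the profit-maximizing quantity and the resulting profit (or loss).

Profit at each row (π = 90x − TC): x=0: -151; x=1: -86; x=2: -16; x=3: 43; x=4: 83; x=5: 93; x=6: 61; x=7: -34.
Profit is maximized at x = 5. AVC there is 206/5 = €41.20 ≤ P, so producing beats shutting down (which would give -€151).

x = 5; profit = €93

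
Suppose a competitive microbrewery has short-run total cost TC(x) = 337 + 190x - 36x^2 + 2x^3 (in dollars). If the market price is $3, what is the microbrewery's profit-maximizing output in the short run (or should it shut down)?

Shut down

Strip out fixed cost: VC = 190x - 36x^2 + 2x^3. Then AVC = 190 - 36x + 2x^2 and MC = 190 - 72x + 6x^2.
AVC is minimized where dAVC/dx = -36 + 4x = 0, at x = 9; min AVC = 190 - 36·9 + 2·9^2 = $28.
With P < min AVC ($3 < $28), every unit sold adds to the loss.
Best response: produce nothing and absorb the $337 fixed cost.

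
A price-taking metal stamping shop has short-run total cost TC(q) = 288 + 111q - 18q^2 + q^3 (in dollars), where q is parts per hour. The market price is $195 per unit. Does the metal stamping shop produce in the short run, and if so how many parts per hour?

Variable cost is VC = 111q - 18q^2 + q^3, so AVC = VC/q = 111 - 18q + q^2 and MC = dTC/dq = 111 - 36q + 3q^2.
The AVC parabola has its vertex at q = 18/2 = 9, where AVC = 111 - 18·9 + 9^2 = $30.
Since P = $195 ≥ min AVC = $30, price covers variable cost and the firm should produce.
Solving P = MC: -84 - 36q + 3q^2 = 0 ⇒ q = -2 or 14. On the upward-sloping branch, q* = 14.
Check: AVC at q = 14 is $55 ≤ P, so revenue covers variable cost.
Profit = P·q − TC = 195·14 − 1058 = $1672.

Produce at q = 14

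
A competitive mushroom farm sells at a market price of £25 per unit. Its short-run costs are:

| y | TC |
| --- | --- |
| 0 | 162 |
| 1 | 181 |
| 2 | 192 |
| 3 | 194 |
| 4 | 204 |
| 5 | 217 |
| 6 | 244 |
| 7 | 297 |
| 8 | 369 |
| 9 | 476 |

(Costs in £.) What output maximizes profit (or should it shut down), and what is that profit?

y = 5; profit = -£92

Tabulate TR − TC: y=0: -162; y=1: -156; y=2: -142; y=3: -119; y=4: -104; y=5: -92; y=6: -94; y=7: -122; y=8: -169; y=9: -251.
Profit is maximized at y = 5. AVC there is 55/5 = £11 ≤ P, so producing beats shutting down (which would give -£162).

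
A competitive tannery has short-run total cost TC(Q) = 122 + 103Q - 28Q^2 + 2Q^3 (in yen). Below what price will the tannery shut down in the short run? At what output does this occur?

The shutdown price is the minimum of AVC. VC = 103Q - 28Q^2 + 2Q^3, so AVC = 103 - 28Q + 2Q^2.
dAVC/dQ = -28 + 4Q = 0 gives Q = 7. min AVC = 103 - 28·7 + 2·7^2 = 5.
The firm shuts down for any P below ¥5.

¥5 per unit, at Q = 7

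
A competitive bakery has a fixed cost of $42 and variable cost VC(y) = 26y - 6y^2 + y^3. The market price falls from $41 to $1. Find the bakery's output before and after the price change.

Output falls from 5 to 0 (the firm shuts down)

MC = 26 - 12y + 3y^2; the shutdown threshold is min AVC = $17 (at y = 3).
With P = $41 above the shutdown price, P = MC gives y = 5.
At P = $1 < min AVC = $17, price no longer covers variable cost at any output, so the firm shuts down: y = 0.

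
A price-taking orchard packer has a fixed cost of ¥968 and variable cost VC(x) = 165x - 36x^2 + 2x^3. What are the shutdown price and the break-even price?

Shutdown price = ¥3; break-even price = ¥99

AVC = 165 - 36x + 2x^2; minimized at x = 9, giving min AVC = ¥3. That is the shutdown price.
ATC = 968/x + 165 - 36x + 2x^2. Setting dATC/dx = −968/x^2 − 36 + 4x = 0 gives x = 11 (since 4·11^3 − 36·11^2 = 968).
min ATC = 968/11 + 165 − 36·11 + 2·11^2 = ¥99. That is the break-even price.
Between these two prices the firm operates at a loss; above ¥99 it earns a profit.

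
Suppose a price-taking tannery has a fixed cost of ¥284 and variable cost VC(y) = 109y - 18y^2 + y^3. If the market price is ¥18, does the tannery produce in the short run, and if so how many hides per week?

Shut down

Variable cost is VC = 109y - 18y^2 + y^3, so AVC = VC/y = 109 - 18y + y^2 and MC = dTC/dy = 109 - 36y + 3y^2.
The AVC parabola has its vertex at y = 18/2 = 9, where AVC = 109 - 18·9 + 9^2 = ¥28.
Since P = ¥18 < min AVC = ¥28, price fails to cover variable cost at any output.
The firm minimizes its loss by shutting down and losing only its fixed cost of ¥284.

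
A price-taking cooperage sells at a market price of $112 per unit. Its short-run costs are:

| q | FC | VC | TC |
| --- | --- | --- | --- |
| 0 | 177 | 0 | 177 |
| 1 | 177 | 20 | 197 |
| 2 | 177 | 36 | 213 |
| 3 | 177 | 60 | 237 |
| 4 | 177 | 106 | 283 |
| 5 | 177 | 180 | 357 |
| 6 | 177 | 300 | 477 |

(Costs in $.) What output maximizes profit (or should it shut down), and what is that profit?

q = 5; profit = $203

Compute π = P·q − TC at each output: q=0: -177; q=1: -85; q=2: 11; q=3: 99; q=4: 165; q=5: 203; q=6: 195.
Profit is maximized at q = 5. AVC there is 180/5 = $36 ≤ P, so producing beats shutting down (which would give -$177).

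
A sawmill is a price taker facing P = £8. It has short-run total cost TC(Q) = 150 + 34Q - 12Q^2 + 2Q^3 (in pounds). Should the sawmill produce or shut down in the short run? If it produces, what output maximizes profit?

Variable cost is VC = 34Q - 12Q^2 + 2Q^3, so AVC = VC/Q = 34 - 12Q + 2Q^2 and MC = dTC/dQ = 34 - 24Q + 6Q^2.
AVC hits its minimum where MC = AVC, at Q = 3, giving min AVC = 34 - 12·3 + 2·3^2 = £16.
With P < min AVC (£8 < £16), every unit sold adds to the loss.
The firm minimizes its loss by shutting down and losing only its fixed cost of £150.

Shut down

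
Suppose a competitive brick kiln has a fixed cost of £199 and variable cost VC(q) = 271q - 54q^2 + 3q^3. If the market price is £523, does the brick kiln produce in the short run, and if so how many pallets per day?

Produce at q = 14

Strip out fixed cost: VC = 271q - 54q^2 + 3q^3. Then AVC = 271 - 54q + 3q^2 and MC = 271 - 108q + 9q^2.
The AVC parabola has its vertex at q = 54/6 = 9, where AVC = 271 - 54·9 + 3·9^2 = £28.
Because £523 ≥ £28, revenue can cover variable cost; the firm operates.
Solving P = MC: -252 - 108q + 9q^2 = 0 ⇒ q = -2 or 14. On the upward-sloping branch, q* = 14.
Check: AVC at q = 14 is £103 ≤ P, so revenue covers variable cost.
Profit = P·q − TC = 523·14 − 1641 = £5681.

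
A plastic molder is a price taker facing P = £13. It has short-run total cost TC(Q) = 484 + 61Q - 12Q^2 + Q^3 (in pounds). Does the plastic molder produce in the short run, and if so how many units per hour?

From TC, MC = TC'(Q) = 61 - 24Q + 3Q^2 and AVC = VC/Q = 61 - 12Q + Q^2.
AVC hits its minimum where MC = AVC, at Q = 6, giving min AVC = 61 - 12·6 + 6^2 = £25.
Since P = £13 < min AVC = £25, price fails to cover variable cost at any output.
Best response: produce nothing and absorb the £484 fixed cost.

Shut down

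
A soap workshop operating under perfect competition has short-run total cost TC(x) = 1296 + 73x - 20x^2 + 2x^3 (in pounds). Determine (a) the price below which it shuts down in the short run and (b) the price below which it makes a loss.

AVC = 73 - 20x + 2x^2; minimized at x = 5, giving min AVC = £23. That is the shutdown price.
ATC = 1296/x + 73 - 20x + 2x^2. Setting dATC/dx = −1296/x^2 − 20 + 4x = 0 gives x = 9 (since 4·9^3 − 20·9^2 = 1296).
min ATC = 1296/9 + 73 − 20·9 + 2·9^2 = £199. That is the break-even price.
For £23 ≤ P < £199 the firm produces at a loss; below £23 it shuts down.

Shutdown price = £23; break-even price = £199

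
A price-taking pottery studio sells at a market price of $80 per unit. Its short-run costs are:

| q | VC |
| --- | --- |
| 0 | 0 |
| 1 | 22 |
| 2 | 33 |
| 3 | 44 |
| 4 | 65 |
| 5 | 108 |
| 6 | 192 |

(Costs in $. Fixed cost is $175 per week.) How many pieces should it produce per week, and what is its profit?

Tabulate TR − TC: q=0: -175; q=1: -117; q=2: -48; q=3: 21; q=4: 80; q=5: 117; q=6: 113.
Profit is maximized at q = 5. AVC there is 108/5 = $21.60 ≤ P, so producing beats shutting down (which would give -$175).

q = 5; profit = $117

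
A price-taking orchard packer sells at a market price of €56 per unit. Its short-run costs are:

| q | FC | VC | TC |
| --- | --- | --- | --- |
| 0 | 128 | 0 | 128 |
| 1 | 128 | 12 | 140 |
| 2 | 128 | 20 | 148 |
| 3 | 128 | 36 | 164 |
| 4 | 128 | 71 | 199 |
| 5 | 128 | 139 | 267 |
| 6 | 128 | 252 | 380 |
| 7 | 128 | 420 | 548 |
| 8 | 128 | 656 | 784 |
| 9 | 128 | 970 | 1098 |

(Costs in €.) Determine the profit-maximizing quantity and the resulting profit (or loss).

q = 4; profit = €25

Tabulate TR − TC: q=0: -128; q=1: -84; q=2: -36; q=3: 4; q=4: 25; q=5: 13; q=6: -44; q=7: -156; q=8: -336; q=9: -594.
Profit is maximized at q = 4. AVC there is 71/4 = €17.75 ≤ P, so producing beats shutting down (which would give -€128).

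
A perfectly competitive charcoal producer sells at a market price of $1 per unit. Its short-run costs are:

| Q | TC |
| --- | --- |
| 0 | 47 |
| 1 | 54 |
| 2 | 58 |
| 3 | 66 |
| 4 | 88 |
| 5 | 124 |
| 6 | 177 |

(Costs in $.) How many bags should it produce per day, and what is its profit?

Tabulate TR − TC: Q=0: -47; Q=1: -53; Q=2: -56; Q=3: -63; Q=4: -84; Q=5: -119; Q=6: -171.
Profit is highest at Q = 0. Equivalently, the lowest AVC in the table is 11/2 ≈ $5.50 at Q = 2, and P = $1 falls below it — price never covers variable cost, so the firm shuts down and loses only its fixed cost.

Q = 0 (shut down); profit = -$47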